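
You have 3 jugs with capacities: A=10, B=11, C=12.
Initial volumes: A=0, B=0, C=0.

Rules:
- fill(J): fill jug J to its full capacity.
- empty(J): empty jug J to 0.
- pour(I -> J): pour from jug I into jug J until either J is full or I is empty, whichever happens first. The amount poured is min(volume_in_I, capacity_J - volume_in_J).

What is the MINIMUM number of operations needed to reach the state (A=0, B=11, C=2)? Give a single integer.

Answer: 4

Derivation:
BFS from (A=0, B=0, C=0). One shortest path:
  1. fill(B) -> (A=0 B=11 C=0)
  2. fill(C) -> (A=0 B=11 C=12)
  3. pour(C -> A) -> (A=10 B=11 C=2)
  4. empty(A) -> (A=0 B=11 C=2)
Reached target in 4 moves.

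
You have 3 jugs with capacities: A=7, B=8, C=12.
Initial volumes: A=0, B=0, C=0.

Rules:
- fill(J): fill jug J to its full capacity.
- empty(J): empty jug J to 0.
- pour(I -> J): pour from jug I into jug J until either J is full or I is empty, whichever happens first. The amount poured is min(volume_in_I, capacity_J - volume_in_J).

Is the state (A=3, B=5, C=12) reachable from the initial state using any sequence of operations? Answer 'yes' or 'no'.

Answer: yes

Derivation:
BFS from (A=0, B=0, C=0):
  1. fill(C) -> (A=0 B=0 C=12)
  2. pour(C -> B) -> (A=0 B=8 C=4)
  3. pour(C -> A) -> (A=4 B=8 C=0)
  4. pour(B -> C) -> (A=4 B=0 C=8)
  5. fill(B) -> (A=4 B=8 C=8)
  6. pour(B -> A) -> (A=7 B=5 C=8)
  7. pour(A -> C) -> (A=3 B=5 C=12)
Target reached → yes.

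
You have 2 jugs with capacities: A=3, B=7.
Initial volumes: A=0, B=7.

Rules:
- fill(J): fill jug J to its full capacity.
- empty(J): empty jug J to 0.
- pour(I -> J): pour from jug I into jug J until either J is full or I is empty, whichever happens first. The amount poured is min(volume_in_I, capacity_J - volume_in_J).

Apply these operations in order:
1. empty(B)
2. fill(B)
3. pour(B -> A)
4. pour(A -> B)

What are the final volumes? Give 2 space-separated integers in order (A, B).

Answer: 0 7

Derivation:
Step 1: empty(B) -> (A=0 B=0)
Step 2: fill(B) -> (A=0 B=7)
Step 3: pour(B -> A) -> (A=3 B=4)
Step 4: pour(A -> B) -> (A=0 B=7)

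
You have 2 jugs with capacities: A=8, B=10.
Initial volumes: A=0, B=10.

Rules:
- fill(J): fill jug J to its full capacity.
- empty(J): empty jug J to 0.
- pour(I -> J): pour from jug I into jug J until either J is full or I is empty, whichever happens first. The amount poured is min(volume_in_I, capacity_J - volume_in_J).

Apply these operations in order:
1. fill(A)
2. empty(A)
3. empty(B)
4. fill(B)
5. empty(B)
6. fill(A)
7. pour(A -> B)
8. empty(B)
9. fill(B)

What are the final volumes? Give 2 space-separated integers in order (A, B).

Answer: 0 10

Derivation:
Step 1: fill(A) -> (A=8 B=10)
Step 2: empty(A) -> (A=0 B=10)
Step 3: empty(B) -> (A=0 B=0)
Step 4: fill(B) -> (A=0 B=10)
Step 5: empty(B) -> (A=0 B=0)
Step 6: fill(A) -> (A=8 B=0)
Step 7: pour(A -> B) -> (A=0 B=8)
Step 8: empty(B) -> (A=0 B=0)
Step 9: fill(B) -> (A=0 B=10)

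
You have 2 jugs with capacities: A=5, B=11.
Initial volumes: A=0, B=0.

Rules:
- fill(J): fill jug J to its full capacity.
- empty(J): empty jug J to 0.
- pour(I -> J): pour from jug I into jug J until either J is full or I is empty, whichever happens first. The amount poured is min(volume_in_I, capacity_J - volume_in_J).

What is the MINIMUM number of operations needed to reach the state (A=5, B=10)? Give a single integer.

BFS from (A=0, B=0). One shortest path:
  1. fill(A) -> (A=5 B=0)
  2. pour(A -> B) -> (A=0 B=5)
  3. fill(A) -> (A=5 B=5)
  4. pour(A -> B) -> (A=0 B=10)
  5. fill(A) -> (A=5 B=10)
Reached target in 5 moves.

Answer: 5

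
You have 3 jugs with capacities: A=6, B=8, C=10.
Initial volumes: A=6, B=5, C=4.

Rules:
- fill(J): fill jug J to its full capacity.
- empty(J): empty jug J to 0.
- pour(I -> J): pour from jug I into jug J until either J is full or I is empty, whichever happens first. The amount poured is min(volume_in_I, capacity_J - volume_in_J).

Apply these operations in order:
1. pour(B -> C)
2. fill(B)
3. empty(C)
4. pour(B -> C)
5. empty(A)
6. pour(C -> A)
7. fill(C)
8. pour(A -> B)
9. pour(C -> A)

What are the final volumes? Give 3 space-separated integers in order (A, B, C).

Answer: 6 6 4

Derivation:
Step 1: pour(B -> C) -> (A=6 B=0 C=9)
Step 2: fill(B) -> (A=6 B=8 C=9)
Step 3: empty(C) -> (A=6 B=8 C=0)
Step 4: pour(B -> C) -> (A=6 B=0 C=8)
Step 5: empty(A) -> (A=0 B=0 C=8)
Step 6: pour(C -> A) -> (A=6 B=0 C=2)
Step 7: fill(C) -> (A=6 B=0 C=10)
Step 8: pour(A -> B) -> (A=0 B=6 C=10)
Step 9: pour(C -> A) -> (A=6 B=6 C=4)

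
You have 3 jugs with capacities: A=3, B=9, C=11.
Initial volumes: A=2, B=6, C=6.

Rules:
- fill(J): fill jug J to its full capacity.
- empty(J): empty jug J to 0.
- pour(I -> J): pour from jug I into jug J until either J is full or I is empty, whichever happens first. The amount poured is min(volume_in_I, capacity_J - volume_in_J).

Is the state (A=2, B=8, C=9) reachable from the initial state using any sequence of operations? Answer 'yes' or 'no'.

Answer: no

Derivation:
BFS explored all 321 reachable states.
Reachable set includes: (0,0,0), (0,0,1), (0,0,2), (0,0,3), (0,0,4), (0,0,5), (0,0,6), (0,0,7), (0,0,8), (0,0,9), (0,0,10), (0,0,11) ...
Target (A=2, B=8, C=9) not in reachable set → no.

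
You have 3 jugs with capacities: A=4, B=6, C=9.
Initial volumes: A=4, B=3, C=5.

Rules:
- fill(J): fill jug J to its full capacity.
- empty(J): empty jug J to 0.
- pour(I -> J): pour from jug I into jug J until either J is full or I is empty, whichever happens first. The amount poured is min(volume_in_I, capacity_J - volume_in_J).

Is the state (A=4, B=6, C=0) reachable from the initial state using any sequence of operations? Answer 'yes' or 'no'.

BFS from (A=4, B=3, C=5):
  1. fill(B) -> (A=4 B=6 C=5)
  2. empty(C) -> (A=4 B=6 C=0)
Target reached → yes.

Answer: yes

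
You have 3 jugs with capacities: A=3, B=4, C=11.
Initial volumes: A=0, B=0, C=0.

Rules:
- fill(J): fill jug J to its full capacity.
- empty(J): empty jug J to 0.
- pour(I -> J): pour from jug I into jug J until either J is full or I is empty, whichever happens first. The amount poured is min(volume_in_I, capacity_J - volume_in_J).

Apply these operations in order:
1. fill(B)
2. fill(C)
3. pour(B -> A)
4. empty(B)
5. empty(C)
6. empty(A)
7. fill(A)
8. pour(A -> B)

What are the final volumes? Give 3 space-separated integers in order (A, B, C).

Answer: 0 3 0

Derivation:
Step 1: fill(B) -> (A=0 B=4 C=0)
Step 2: fill(C) -> (A=0 B=4 C=11)
Step 3: pour(B -> A) -> (A=3 B=1 C=11)
Step 4: empty(B) -> (A=3 B=0 C=11)
Step 5: empty(C) -> (A=3 B=0 C=0)
Step 6: empty(A) -> (A=0 B=0 C=0)
Step 7: fill(A) -> (A=3 B=0 C=0)
Step 8: pour(A -> B) -> (A=0 B=3 C=0)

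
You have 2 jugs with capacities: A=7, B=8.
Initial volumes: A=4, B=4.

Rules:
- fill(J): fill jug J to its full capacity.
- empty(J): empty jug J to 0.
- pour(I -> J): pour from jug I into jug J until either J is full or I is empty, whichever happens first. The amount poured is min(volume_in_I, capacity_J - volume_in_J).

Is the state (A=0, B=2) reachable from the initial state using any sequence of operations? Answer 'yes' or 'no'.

BFS from (A=4, B=4):
  1. pour(B -> A) -> (A=7 B=1)
  2. empty(A) -> (A=0 B=1)
  3. pour(B -> A) -> (A=1 B=0)
  4. fill(B) -> (A=1 B=8)
  5. pour(B -> A) -> (A=7 B=2)
  6. empty(A) -> (A=0 B=2)
Target reached → yes.

Answer: yes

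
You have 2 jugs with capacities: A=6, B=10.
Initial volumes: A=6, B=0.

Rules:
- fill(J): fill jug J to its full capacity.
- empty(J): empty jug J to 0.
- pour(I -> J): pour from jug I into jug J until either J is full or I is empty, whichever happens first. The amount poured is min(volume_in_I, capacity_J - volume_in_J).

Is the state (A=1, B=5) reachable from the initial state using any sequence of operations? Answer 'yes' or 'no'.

Answer: no

Derivation:
BFS explored all 16 reachable states.
Reachable set includes: (0,0), (0,2), (0,4), (0,6), (0,8), (0,10), (2,0), (2,10), (4,0), (4,10), (6,0), (6,2) ...
Target (A=1, B=5) not in reachable set → no.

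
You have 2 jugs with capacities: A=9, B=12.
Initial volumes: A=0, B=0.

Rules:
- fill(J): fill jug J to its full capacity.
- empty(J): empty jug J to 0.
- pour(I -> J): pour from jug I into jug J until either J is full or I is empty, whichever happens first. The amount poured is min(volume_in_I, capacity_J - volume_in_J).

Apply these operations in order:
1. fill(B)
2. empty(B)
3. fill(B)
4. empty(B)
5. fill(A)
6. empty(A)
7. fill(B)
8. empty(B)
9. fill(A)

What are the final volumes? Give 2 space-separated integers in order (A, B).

Step 1: fill(B) -> (A=0 B=12)
Step 2: empty(B) -> (A=0 B=0)
Step 3: fill(B) -> (A=0 B=12)
Step 4: empty(B) -> (A=0 B=0)
Step 5: fill(A) -> (A=9 B=0)
Step 6: empty(A) -> (A=0 B=0)
Step 7: fill(B) -> (A=0 B=12)
Step 8: empty(B) -> (A=0 B=0)
Step 9: fill(A) -> (A=9 B=0)

Answer: 9 0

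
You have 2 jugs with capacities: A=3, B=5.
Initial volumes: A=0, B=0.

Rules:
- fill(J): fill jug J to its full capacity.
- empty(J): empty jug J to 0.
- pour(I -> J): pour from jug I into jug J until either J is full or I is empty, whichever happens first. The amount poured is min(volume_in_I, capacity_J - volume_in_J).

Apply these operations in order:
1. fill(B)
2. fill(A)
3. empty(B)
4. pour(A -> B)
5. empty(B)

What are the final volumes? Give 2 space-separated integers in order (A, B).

Answer: 0 0

Derivation:
Step 1: fill(B) -> (A=0 B=5)
Step 2: fill(A) -> (A=3 B=5)
Step 3: empty(B) -> (A=3 B=0)
Step 4: pour(A -> B) -> (A=0 B=3)
Step 5: empty(B) -> (A=0 B=0)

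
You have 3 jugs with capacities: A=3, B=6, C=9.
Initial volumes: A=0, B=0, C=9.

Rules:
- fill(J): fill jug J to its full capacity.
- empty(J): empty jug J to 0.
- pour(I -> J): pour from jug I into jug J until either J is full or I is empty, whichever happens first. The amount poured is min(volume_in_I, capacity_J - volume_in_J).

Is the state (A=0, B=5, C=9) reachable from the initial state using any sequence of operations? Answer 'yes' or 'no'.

BFS explored all 24 reachable states.
Reachable set includes: (0,0,0), (0,0,3), (0,0,6), (0,0,9), (0,3,0), (0,3,3), (0,3,6), (0,3,9), (0,6,0), (0,6,3), (0,6,6), (0,6,9) ...
Target (A=0, B=5, C=9) not in reachable set → no.

Answer: no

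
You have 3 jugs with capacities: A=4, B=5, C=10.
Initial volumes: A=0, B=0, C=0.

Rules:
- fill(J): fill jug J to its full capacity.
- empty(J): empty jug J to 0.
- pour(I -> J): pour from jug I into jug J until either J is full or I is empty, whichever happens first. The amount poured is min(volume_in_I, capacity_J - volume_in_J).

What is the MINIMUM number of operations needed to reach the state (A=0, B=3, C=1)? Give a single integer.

BFS from (A=0, B=0, C=0). One shortest path:
  1. fill(A) -> (A=4 B=0 C=0)
  2. fill(B) -> (A=4 B=5 C=0)
  3. pour(B -> C) -> (A=4 B=0 C=5)
  4. pour(A -> B) -> (A=0 B=4 C=5)
  5. pour(C -> A) -> (A=4 B=4 C=1)
  6. pour(A -> B) -> (A=3 B=5 C=1)
  7. empty(B) -> (A=3 B=0 C=1)
  8. pour(A -> B) -> (A=0 B=3 C=1)
Reached target in 8 moves.

Answer: 8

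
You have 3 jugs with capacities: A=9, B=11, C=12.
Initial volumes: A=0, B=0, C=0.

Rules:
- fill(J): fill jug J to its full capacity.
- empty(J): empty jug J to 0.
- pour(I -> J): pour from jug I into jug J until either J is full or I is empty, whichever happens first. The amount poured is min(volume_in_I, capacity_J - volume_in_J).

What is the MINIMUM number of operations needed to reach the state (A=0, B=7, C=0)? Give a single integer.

Answer: 6

Derivation:
BFS from (A=0, B=0, C=0). One shortest path:
  1. fill(A) -> (A=9 B=0 C=0)
  2. pour(A -> B) -> (A=0 B=9 C=0)
  3. fill(A) -> (A=9 B=9 C=0)
  4. pour(A -> B) -> (A=7 B=11 C=0)
  5. empty(B) -> (A=7 B=0 C=0)
  6. pour(A -> B) -> (A=0 B=7 C=0)
Reached target in 6 moves.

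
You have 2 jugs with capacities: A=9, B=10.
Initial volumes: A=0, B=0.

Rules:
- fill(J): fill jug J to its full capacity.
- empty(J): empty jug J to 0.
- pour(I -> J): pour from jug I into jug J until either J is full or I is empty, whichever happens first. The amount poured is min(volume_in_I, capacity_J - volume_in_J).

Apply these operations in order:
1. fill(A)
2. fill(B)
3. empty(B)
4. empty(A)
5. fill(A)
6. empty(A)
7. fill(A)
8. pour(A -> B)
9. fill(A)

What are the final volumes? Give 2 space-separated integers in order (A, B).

Step 1: fill(A) -> (A=9 B=0)
Step 2: fill(B) -> (A=9 B=10)
Step 3: empty(B) -> (A=9 B=0)
Step 4: empty(A) -> (A=0 B=0)
Step 5: fill(A) -> (A=9 B=0)
Step 6: empty(A) -> (A=0 B=0)
Step 7: fill(A) -> (A=9 B=0)
Step 8: pour(A -> B) -> (A=0 B=9)
Step 9: fill(A) -> (A=9 B=9)

Answer: 9 9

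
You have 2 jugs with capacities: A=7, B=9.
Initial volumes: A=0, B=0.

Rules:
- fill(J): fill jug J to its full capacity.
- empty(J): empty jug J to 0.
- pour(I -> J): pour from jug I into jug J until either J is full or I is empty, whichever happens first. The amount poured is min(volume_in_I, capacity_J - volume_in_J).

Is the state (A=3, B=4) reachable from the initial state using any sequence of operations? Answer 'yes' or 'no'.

Answer: no

Derivation:
BFS explored all 32 reachable states.
Reachable set includes: (0,0), (0,1), (0,2), (0,3), (0,4), (0,5), (0,6), (0,7), (0,8), (0,9), (1,0), (1,9) ...
Target (A=3, B=4) not in reachable set → no.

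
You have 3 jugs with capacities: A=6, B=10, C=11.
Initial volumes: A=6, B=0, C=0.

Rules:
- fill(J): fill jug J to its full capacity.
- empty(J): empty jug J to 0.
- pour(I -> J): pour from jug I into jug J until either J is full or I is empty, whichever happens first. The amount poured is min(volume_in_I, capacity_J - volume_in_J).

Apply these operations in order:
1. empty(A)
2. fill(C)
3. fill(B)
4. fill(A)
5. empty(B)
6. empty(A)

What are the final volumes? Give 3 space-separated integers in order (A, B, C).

Answer: 0 0 11

Derivation:
Step 1: empty(A) -> (A=0 B=0 C=0)
Step 2: fill(C) -> (A=0 B=0 C=11)
Step 3: fill(B) -> (A=0 B=10 C=11)
Step 4: fill(A) -> (A=6 B=10 C=11)
Step 5: empty(B) -> (A=6 B=0 C=11)
Step 6: empty(A) -> (A=0 B=0 C=11)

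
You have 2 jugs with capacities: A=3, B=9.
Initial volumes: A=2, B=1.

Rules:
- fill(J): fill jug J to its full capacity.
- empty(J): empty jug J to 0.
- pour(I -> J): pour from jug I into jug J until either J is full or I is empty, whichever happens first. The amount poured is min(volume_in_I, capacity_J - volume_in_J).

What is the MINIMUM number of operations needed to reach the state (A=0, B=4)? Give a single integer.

BFS from (A=2, B=1). One shortest path:
  1. fill(A) -> (A=3 B=1)
  2. pour(A -> B) -> (A=0 B=4)
Reached target in 2 moves.

Answer: 2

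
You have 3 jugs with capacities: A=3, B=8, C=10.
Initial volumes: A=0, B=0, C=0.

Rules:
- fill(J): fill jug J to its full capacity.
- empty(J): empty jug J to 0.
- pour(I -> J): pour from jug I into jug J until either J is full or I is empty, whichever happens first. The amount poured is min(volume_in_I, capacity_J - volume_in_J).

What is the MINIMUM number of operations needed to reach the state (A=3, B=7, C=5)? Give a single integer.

Answer: 8

Derivation:
BFS from (A=0, B=0, C=0). One shortest path:
  1. fill(C) -> (A=0 B=0 C=10)
  2. pour(C -> B) -> (A=0 B=8 C=2)
  3. pour(B -> A) -> (A=3 B=5 C=2)
  4. empty(A) -> (A=0 B=5 C=2)
  5. pour(C -> A) -> (A=2 B=5 C=0)
  6. pour(B -> C) -> (A=2 B=0 C=5)
  7. fill(B) -> (A=2 B=8 C=5)
  8. pour(B -> A) -> (A=3 B=7 C=5)
Reached target in 8 moves.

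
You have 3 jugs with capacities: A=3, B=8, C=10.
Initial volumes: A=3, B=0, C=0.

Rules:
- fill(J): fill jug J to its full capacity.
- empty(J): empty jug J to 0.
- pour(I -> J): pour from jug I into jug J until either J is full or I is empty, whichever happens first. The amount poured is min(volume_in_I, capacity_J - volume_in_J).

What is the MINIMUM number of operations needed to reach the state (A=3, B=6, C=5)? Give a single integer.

Answer: 6

Derivation:
BFS from (A=3, B=0, C=0). One shortest path:
  1. fill(B) -> (A=3 B=8 C=0)
  2. pour(B -> C) -> (A=3 B=0 C=8)
  3. pour(A -> B) -> (A=0 B=3 C=8)
  4. fill(A) -> (A=3 B=3 C=8)
  5. pour(A -> B) -> (A=0 B=6 C=8)
  6. pour(C -> A) -> (A=3 B=6 C=5)
Reached target in 6 moves.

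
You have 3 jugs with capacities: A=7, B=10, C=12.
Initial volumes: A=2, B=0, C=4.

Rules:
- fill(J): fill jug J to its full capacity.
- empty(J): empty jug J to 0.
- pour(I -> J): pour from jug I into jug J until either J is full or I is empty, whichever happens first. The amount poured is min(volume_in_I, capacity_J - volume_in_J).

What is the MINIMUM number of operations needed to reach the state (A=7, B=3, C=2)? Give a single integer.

BFS from (A=2, B=0, C=4). One shortest path:
  1. empty(A) -> (A=0 B=0 C=4)
  2. fill(C) -> (A=0 B=0 C=12)
  3. pour(C -> B) -> (A=0 B=10 C=2)
  4. pour(B -> A) -> (A=7 B=3 C=2)
Reached target in 4 moves.

Answer: 4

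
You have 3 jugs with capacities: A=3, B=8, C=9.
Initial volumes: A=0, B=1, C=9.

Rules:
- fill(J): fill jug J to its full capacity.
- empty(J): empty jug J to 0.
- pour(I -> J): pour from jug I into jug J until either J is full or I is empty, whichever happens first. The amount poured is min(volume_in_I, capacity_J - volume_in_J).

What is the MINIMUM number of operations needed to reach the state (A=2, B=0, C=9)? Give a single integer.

Answer: 4

Derivation:
BFS from (A=0, B=1, C=9). One shortest path:
  1. pour(C -> B) -> (A=0 B=8 C=2)
  2. empty(B) -> (A=0 B=0 C=2)
  3. pour(C -> A) -> (A=2 B=0 C=0)
  4. fill(C) -> (A=2 B=0 C=9)
Reached target in 4 moves.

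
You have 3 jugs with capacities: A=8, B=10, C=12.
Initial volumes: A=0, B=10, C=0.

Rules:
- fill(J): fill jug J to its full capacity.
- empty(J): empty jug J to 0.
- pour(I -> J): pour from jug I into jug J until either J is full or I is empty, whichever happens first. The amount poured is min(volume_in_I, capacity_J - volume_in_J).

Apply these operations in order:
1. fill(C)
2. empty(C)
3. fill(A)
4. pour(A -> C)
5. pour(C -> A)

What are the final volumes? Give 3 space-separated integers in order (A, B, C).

Step 1: fill(C) -> (A=0 B=10 C=12)
Step 2: empty(C) -> (A=0 B=10 C=0)
Step 3: fill(A) -> (A=8 B=10 C=0)
Step 4: pour(A -> C) -> (A=0 B=10 C=8)
Step 5: pour(C -> A) -> (A=8 B=10 C=0)

Answer: 8 10 0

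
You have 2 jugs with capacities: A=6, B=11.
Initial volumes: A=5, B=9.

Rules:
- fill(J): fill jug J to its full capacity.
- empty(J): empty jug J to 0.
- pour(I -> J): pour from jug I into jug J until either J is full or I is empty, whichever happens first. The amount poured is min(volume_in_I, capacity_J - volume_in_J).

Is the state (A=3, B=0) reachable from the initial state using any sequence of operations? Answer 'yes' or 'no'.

Answer: yes

Derivation:
BFS from (A=5, B=9):
  1. pour(A -> B) -> (A=3 B=11)
  2. empty(B) -> (A=3 B=0)
Target reached → yes.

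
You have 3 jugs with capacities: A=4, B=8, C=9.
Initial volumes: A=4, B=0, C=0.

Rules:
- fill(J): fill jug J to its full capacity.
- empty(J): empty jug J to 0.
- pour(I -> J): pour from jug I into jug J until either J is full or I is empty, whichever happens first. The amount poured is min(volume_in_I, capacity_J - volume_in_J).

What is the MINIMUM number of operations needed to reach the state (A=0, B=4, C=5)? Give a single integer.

BFS from (A=4, B=0, C=0). One shortest path:
  1. empty(A) -> (A=0 B=0 C=0)
  2. fill(C) -> (A=0 B=0 C=9)
  3. pour(C -> A) -> (A=4 B=0 C=5)
  4. pour(A -> B) -> (A=0 B=4 C=5)
Reached target in 4 moves.

Answer: 4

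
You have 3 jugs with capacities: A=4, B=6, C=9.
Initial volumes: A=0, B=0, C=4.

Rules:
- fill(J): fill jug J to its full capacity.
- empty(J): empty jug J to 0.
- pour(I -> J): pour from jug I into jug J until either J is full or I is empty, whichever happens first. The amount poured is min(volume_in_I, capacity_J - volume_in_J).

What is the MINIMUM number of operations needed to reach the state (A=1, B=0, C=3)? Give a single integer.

BFS from (A=0, B=0, C=4). One shortest path:
  1. fill(B) -> (A=0 B=6 C=4)
  2. pour(B -> C) -> (A=0 B=1 C=9)
  3. pour(B -> A) -> (A=1 B=0 C=9)
  4. pour(C -> B) -> (A=1 B=6 C=3)
  5. empty(B) -> (A=1 B=0 C=3)
Reached target in 5 moves.

Answer: 5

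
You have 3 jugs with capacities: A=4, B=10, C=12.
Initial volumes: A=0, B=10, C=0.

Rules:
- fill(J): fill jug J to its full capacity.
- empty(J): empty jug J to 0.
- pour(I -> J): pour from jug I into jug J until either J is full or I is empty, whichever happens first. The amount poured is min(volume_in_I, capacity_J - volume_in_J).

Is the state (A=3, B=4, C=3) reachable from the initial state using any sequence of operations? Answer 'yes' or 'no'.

Answer: no

Derivation:
BFS explored all 106 reachable states.
Reachable set includes: (0,0,0), (0,0,2), (0,0,4), (0,0,6), (0,0,8), (0,0,10), (0,0,12), (0,2,0), (0,2,2), (0,2,4), (0,2,6), (0,2,8) ...
Target (A=3, B=4, C=3) not in reachable set → no.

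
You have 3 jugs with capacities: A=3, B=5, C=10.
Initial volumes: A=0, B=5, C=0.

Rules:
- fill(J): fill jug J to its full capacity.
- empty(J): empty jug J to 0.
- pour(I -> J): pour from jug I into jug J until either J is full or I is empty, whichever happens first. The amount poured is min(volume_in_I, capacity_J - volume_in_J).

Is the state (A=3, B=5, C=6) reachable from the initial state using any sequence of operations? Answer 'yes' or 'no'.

Answer: yes

Derivation:
BFS from (A=0, B=5, C=0):
  1. fill(A) -> (A=3 B=5 C=0)
  2. pour(A -> C) -> (A=0 B=5 C=3)
  3. fill(A) -> (A=3 B=5 C=3)
  4. pour(A -> C) -> (A=0 B=5 C=6)
  5. fill(A) -> (A=3 B=5 C=6)
Target reached → yes.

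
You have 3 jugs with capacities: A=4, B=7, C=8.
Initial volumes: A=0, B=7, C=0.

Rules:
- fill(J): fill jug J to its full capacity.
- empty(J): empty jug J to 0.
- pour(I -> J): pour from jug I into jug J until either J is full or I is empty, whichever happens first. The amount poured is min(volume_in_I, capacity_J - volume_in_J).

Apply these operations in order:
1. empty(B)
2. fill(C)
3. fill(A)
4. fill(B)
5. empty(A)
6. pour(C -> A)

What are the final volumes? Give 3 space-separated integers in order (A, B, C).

Step 1: empty(B) -> (A=0 B=0 C=0)
Step 2: fill(C) -> (A=0 B=0 C=8)
Step 3: fill(A) -> (A=4 B=0 C=8)
Step 4: fill(B) -> (A=4 B=7 C=8)
Step 5: empty(A) -> (A=0 B=7 C=8)
Step 6: pour(C -> A) -> (A=4 B=7 C=4)

Answer: 4 7 4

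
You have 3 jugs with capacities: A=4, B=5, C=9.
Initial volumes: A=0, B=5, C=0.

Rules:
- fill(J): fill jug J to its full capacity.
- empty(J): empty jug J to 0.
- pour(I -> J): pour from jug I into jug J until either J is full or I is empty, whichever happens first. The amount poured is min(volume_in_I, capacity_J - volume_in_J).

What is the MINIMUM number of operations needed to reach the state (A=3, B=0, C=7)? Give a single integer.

BFS from (A=0, B=5, C=0). One shortest path:
  1. pour(B -> A) -> (A=4 B=1 C=0)
  2. pour(B -> C) -> (A=4 B=0 C=1)
  3. fill(B) -> (A=4 B=5 C=1)
  4. pour(B -> C) -> (A=4 B=0 C=6)
  5. pour(A -> B) -> (A=0 B=4 C=6)
  6. pour(C -> A) -> (A=4 B=4 C=2)
  7. pour(A -> B) -> (A=3 B=5 C=2)
  8. pour(B -> C) -> (A=3 B=0 C=7)
Reached target in 8 moves.

Answer: 8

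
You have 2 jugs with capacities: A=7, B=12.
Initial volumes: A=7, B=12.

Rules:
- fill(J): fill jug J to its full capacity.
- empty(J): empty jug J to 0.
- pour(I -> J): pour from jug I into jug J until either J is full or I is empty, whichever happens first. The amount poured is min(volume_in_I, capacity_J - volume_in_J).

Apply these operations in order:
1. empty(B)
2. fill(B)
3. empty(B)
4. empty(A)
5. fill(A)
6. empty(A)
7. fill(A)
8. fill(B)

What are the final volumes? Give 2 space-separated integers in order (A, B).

Answer: 7 12

Derivation:
Step 1: empty(B) -> (A=7 B=0)
Step 2: fill(B) -> (A=7 B=12)
Step 3: empty(B) -> (A=7 B=0)
Step 4: empty(A) -> (A=0 B=0)
Step 5: fill(A) -> (A=7 B=0)
Step 6: empty(A) -> (A=0 B=0)
Step 7: fill(A) -> (A=7 B=0)
Step 8: fill(B) -> (A=7 B=12)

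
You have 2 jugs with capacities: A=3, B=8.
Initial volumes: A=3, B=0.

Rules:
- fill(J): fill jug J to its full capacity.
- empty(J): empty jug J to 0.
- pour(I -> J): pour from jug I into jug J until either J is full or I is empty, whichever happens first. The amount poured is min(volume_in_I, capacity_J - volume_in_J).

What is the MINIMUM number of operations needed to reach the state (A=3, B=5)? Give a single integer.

Answer: 3

Derivation:
BFS from (A=3, B=0). One shortest path:
  1. empty(A) -> (A=0 B=0)
  2. fill(B) -> (A=0 B=8)
  3. pour(B -> A) -> (A=3 B=5)
Reached target in 3 moves.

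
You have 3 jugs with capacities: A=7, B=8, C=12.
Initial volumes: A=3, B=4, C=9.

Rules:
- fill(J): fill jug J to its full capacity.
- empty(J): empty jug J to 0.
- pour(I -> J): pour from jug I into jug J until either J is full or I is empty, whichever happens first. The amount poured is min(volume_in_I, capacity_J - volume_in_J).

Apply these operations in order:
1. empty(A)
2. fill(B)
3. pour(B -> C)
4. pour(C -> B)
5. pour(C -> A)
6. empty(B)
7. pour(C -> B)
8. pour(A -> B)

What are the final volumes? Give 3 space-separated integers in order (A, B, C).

Answer: 1 8 0

Derivation:
Step 1: empty(A) -> (A=0 B=4 C=9)
Step 2: fill(B) -> (A=0 B=8 C=9)
Step 3: pour(B -> C) -> (A=0 B=5 C=12)
Step 4: pour(C -> B) -> (A=0 B=8 C=9)
Step 5: pour(C -> A) -> (A=7 B=8 C=2)
Step 6: empty(B) -> (A=7 B=0 C=2)
Step 7: pour(C -> B) -> (A=7 B=2 C=0)
Step 8: pour(A -> B) -> (A=1 B=8 C=0)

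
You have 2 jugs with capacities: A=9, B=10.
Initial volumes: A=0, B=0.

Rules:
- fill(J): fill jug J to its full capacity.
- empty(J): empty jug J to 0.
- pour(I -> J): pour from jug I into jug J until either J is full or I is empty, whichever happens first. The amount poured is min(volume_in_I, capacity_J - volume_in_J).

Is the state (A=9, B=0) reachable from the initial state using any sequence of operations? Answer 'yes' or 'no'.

BFS from (A=0, B=0):
  1. fill(A) -> (A=9 B=0)
Target reached → yes.

Answer: yes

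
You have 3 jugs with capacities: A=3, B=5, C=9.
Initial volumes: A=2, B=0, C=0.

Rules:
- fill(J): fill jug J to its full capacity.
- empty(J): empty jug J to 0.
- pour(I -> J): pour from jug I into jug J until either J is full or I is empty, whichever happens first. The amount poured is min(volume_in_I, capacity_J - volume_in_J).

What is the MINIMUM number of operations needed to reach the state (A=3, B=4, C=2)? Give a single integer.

Answer: 6

Derivation:
BFS from (A=2, B=0, C=0). One shortest path:
  1. fill(B) -> (A=2 B=5 C=0)
  2. pour(B -> C) -> (A=2 B=0 C=5)
  3. fill(B) -> (A=2 B=5 C=5)
  4. pour(B -> A) -> (A=3 B=4 C=5)
  5. empty(A) -> (A=0 B=4 C=5)
  6. pour(C -> A) -> (A=3 B=4 C=2)
Reached target in 6 moves.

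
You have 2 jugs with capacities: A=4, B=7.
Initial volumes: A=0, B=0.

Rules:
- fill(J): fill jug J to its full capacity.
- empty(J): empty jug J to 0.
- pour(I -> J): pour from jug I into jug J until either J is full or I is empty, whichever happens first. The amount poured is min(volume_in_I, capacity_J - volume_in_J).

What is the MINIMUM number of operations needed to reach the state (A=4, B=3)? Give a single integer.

BFS from (A=0, B=0). One shortest path:
  1. fill(B) -> (A=0 B=7)
  2. pour(B -> A) -> (A=4 B=3)
Reached target in 2 moves.

Answer: 2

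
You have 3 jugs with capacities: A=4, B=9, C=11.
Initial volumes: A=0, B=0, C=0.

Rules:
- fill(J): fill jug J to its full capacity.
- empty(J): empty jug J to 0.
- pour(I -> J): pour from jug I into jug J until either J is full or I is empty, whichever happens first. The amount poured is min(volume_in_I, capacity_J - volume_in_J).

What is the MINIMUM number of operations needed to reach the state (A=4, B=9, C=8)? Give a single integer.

Answer: 6

Derivation:
BFS from (A=0, B=0, C=0). One shortest path:
  1. fill(A) -> (A=4 B=0 C=0)
  2. fill(B) -> (A=4 B=9 C=0)
  3. pour(A -> C) -> (A=0 B=9 C=4)
  4. fill(A) -> (A=4 B=9 C=4)
  5. pour(A -> C) -> (A=0 B=9 C=8)
  6. fill(A) -> (A=4 B=9 C=8)
Reached target in 6 moves.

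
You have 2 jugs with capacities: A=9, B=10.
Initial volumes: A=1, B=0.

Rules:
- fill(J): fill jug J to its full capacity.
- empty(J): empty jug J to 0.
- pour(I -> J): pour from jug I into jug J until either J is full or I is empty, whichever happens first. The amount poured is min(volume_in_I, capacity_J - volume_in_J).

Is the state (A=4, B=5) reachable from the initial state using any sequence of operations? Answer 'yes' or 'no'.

Answer: no

Derivation:
BFS explored all 38 reachable states.
Reachable set includes: (0,0), (0,1), (0,2), (0,3), (0,4), (0,5), (0,6), (0,7), (0,8), (0,9), (0,10), (1,0) ...
Target (A=4, B=5) not in reachable set → no.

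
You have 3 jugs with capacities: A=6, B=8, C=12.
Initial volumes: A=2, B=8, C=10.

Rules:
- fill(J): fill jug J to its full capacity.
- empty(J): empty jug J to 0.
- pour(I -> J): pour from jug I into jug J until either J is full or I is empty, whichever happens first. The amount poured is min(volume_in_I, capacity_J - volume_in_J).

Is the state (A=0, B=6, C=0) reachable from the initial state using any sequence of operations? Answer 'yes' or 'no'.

BFS from (A=2, B=8, C=10):
  1. empty(A) -> (A=0 B=8 C=10)
  2. pour(B -> C) -> (A=0 B=6 C=12)
  3. empty(C) -> (A=0 B=6 C=0)
Target reached → yes.

Answer: yes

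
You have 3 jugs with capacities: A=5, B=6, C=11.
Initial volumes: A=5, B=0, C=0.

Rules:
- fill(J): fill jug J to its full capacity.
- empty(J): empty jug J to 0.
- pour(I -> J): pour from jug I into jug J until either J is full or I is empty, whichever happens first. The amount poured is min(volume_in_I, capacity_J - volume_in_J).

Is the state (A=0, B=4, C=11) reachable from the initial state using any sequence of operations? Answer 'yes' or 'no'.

Answer: yes

Derivation:
BFS from (A=5, B=0, C=0):
  1. fill(C) -> (A=5 B=0 C=11)
  2. pour(A -> B) -> (A=0 B=5 C=11)
  3. fill(A) -> (A=5 B=5 C=11)
  4. pour(A -> B) -> (A=4 B=6 C=11)
  5. empty(B) -> (A=4 B=0 C=11)
  6. pour(A -> B) -> (A=0 B=4 C=11)
Target reached → yes.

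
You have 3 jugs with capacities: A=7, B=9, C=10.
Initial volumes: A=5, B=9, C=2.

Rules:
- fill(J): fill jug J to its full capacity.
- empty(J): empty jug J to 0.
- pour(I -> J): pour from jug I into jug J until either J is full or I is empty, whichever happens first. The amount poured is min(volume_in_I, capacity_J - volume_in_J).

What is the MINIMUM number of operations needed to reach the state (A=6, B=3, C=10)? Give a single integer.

Answer: 7

Derivation:
BFS from (A=5, B=9, C=2). One shortest path:
  1. pour(A -> C) -> (A=0 B=9 C=7)
  2. pour(B -> C) -> (A=0 B=6 C=10)
  3. pour(C -> A) -> (A=7 B=6 C=3)
  4. empty(A) -> (A=0 B=6 C=3)
  5. pour(B -> A) -> (A=6 B=0 C=3)
  6. pour(C -> B) -> (A=6 B=3 C=0)
  7. fill(C) -> (A=6 B=3 C=10)
Reached target in 7 moves.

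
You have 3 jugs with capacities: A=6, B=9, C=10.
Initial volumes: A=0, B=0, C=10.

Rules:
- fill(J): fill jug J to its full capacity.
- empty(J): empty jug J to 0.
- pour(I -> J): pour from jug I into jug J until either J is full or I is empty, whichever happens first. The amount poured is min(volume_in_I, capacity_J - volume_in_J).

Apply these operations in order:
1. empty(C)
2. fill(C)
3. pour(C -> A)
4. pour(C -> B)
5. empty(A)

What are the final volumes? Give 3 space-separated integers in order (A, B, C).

Answer: 0 4 0

Derivation:
Step 1: empty(C) -> (A=0 B=0 C=0)
Step 2: fill(C) -> (A=0 B=0 C=10)
Step 3: pour(C -> A) -> (A=6 B=0 C=4)
Step 4: pour(C -> B) -> (A=6 B=4 C=0)
Step 5: empty(A) -> (A=0 B=4 C=0)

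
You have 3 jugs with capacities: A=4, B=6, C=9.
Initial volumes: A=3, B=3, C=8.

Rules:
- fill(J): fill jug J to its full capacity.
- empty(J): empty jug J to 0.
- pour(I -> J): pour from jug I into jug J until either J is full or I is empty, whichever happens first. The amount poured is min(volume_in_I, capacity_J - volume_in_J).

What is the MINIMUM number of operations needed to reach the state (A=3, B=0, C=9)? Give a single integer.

Answer: 2

Derivation:
BFS from (A=3, B=3, C=8). One shortest path:
  1. empty(B) -> (A=3 B=0 C=8)
  2. fill(C) -> (A=3 B=0 C=9)
Reached target in 2 moves.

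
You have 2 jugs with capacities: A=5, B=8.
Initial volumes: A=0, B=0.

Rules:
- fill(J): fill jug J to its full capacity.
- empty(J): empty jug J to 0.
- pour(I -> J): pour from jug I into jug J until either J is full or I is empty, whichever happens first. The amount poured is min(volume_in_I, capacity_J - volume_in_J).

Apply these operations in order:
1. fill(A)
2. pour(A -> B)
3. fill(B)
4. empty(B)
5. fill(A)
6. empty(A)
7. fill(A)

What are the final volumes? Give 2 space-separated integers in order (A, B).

Step 1: fill(A) -> (A=5 B=0)
Step 2: pour(A -> B) -> (A=0 B=5)
Step 3: fill(B) -> (A=0 B=8)
Step 4: empty(B) -> (A=0 B=0)
Step 5: fill(A) -> (A=5 B=0)
Step 6: empty(A) -> (A=0 B=0)
Step 7: fill(A) -> (A=5 B=0)

Answer: 5 0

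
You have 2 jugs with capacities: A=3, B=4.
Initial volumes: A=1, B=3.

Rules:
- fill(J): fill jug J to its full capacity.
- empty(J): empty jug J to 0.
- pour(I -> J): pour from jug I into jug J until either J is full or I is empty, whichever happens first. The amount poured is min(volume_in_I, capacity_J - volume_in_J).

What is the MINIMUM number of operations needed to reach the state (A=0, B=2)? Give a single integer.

BFS from (A=1, B=3). One shortest path:
  1. fill(B) -> (A=1 B=4)
  2. pour(B -> A) -> (A=3 B=2)
  3. empty(A) -> (A=0 B=2)
Reached target in 3 moves.

Answer: 3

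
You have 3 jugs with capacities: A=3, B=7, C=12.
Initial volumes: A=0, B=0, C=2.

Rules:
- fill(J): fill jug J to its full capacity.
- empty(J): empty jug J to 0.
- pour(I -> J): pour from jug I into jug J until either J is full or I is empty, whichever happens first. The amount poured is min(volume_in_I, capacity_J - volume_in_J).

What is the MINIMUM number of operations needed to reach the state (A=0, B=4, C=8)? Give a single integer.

BFS from (A=0, B=0, C=2). One shortest path:
  1. fill(C) -> (A=0 B=0 C=12)
  2. pour(C -> B) -> (A=0 B=7 C=5)
  3. pour(B -> A) -> (A=3 B=4 C=5)
  4. pour(A -> C) -> (A=0 B=4 C=8)
Reached target in 4 moves.

Answer: 4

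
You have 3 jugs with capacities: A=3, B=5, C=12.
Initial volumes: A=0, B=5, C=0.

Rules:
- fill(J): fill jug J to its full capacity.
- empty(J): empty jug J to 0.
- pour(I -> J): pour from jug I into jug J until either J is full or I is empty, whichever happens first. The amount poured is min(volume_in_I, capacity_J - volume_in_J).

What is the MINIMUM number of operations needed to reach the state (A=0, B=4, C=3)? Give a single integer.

Answer: 6

Derivation:
BFS from (A=0, B=5, C=0). One shortest path:
  1. pour(B -> A) -> (A=3 B=2 C=0)
  2. empty(A) -> (A=0 B=2 C=0)
  3. pour(B -> A) -> (A=2 B=0 C=0)
  4. fill(B) -> (A=2 B=5 C=0)
  5. pour(B -> A) -> (A=3 B=4 C=0)
  6. pour(A -> C) -> (A=0 B=4 C=3)
Reached target in 6 moves.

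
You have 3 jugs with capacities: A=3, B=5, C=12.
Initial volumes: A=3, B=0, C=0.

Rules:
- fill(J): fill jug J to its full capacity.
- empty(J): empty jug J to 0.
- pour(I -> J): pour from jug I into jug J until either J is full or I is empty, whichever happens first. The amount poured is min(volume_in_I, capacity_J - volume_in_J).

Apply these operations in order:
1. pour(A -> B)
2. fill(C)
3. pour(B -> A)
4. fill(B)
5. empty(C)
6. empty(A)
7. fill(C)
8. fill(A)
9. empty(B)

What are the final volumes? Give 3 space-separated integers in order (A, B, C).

Answer: 3 0 12

Derivation:
Step 1: pour(A -> B) -> (A=0 B=3 C=0)
Step 2: fill(C) -> (A=0 B=3 C=12)
Step 3: pour(B -> A) -> (A=3 B=0 C=12)
Step 4: fill(B) -> (A=3 B=5 C=12)
Step 5: empty(C) -> (A=3 B=5 C=0)
Step 6: empty(A) -> (A=0 B=5 C=0)
Step 7: fill(C) -> (A=0 B=5 C=12)
Step 8: fill(A) -> (A=3 B=5 C=12)
Step 9: empty(B) -> (A=3 B=0 C=12)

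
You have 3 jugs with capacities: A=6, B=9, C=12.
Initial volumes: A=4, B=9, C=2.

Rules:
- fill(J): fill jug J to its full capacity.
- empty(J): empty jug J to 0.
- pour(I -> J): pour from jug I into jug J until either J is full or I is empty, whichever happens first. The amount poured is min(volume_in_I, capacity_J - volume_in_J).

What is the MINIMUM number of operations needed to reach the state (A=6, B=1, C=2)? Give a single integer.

BFS from (A=4, B=9, C=2). One shortest path:
  1. pour(B -> A) -> (A=6 B=7 C=2)
  2. empty(A) -> (A=0 B=7 C=2)
  3. pour(B -> A) -> (A=6 B=1 C=2)
Reached target in 3 moves.

Answer: 3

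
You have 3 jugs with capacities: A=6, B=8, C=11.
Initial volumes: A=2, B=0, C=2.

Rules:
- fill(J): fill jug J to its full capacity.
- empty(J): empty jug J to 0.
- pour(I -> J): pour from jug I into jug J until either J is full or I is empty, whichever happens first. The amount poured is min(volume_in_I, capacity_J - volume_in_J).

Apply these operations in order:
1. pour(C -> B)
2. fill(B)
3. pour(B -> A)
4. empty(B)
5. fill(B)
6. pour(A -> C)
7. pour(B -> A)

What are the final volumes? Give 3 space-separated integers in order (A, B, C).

Answer: 6 2 6

Derivation:
Step 1: pour(C -> B) -> (A=2 B=2 C=0)
Step 2: fill(B) -> (A=2 B=8 C=0)
Step 3: pour(B -> A) -> (A=6 B=4 C=0)
Step 4: empty(B) -> (A=6 B=0 C=0)
Step 5: fill(B) -> (A=6 B=8 C=0)
Step 6: pour(A -> C) -> (A=0 B=8 C=6)
Step 7: pour(B -> A) -> (A=6 B=2 C=6)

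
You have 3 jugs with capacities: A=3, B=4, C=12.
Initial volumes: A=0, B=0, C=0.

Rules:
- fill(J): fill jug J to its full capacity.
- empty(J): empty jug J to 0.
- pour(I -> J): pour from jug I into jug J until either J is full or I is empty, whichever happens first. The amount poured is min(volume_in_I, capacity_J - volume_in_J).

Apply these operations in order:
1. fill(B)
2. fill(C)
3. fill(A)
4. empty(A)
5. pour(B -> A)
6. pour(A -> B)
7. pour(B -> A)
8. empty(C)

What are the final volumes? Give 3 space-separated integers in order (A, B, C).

Answer: 3 1 0

Derivation:
Step 1: fill(B) -> (A=0 B=4 C=0)
Step 2: fill(C) -> (A=0 B=4 C=12)
Step 3: fill(A) -> (A=3 B=4 C=12)
Step 4: empty(A) -> (A=0 B=4 C=12)
Step 5: pour(B -> A) -> (A=3 B=1 C=12)
Step 6: pour(A -> B) -> (A=0 B=4 C=12)
Step 7: pour(B -> A) -> (A=3 B=1 C=12)
Step 8: empty(C) -> (A=3 B=1 C=0)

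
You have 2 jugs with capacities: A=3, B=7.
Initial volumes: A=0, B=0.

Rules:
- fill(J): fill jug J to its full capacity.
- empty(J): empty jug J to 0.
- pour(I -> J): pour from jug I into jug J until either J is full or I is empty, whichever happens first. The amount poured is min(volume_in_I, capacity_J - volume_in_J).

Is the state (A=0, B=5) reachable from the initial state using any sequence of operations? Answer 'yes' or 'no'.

Answer: yes

Derivation:
BFS from (A=0, B=0):
  1. fill(B) -> (A=0 B=7)
  2. pour(B -> A) -> (A=3 B=4)
  3. empty(A) -> (A=0 B=4)
  4. pour(B -> A) -> (A=3 B=1)
  5. empty(A) -> (A=0 B=1)
  6. pour(B -> A) -> (A=1 B=0)
  7. fill(B) -> (A=1 B=7)
  8. pour(B -> A) -> (A=3 B=5)
  9. empty(A) -> (A=0 B=5)
Target reached → yes.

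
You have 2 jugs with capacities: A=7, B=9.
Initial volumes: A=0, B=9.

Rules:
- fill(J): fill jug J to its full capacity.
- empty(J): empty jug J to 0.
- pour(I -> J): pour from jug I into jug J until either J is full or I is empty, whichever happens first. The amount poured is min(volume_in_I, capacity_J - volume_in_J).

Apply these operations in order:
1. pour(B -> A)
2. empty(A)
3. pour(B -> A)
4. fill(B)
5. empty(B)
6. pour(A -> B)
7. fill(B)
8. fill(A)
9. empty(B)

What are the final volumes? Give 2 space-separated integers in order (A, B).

Step 1: pour(B -> A) -> (A=7 B=2)
Step 2: empty(A) -> (A=0 B=2)
Step 3: pour(B -> A) -> (A=2 B=0)
Step 4: fill(B) -> (A=2 B=9)
Step 5: empty(B) -> (A=2 B=0)
Step 6: pour(A -> B) -> (A=0 B=2)
Step 7: fill(B) -> (A=0 B=9)
Step 8: fill(A) -> (A=7 B=9)
Step 9: empty(B) -> (A=7 B=0)

Answer: 7 0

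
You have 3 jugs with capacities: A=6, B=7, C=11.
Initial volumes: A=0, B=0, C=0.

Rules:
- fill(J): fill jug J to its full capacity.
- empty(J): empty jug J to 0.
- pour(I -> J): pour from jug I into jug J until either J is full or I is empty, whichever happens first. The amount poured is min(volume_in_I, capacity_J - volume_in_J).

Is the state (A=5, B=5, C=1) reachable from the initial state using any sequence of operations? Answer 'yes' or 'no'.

Answer: no

Derivation:
BFS explored all 372 reachable states.
Reachable set includes: (0,0,0), (0,0,1), (0,0,2), (0,0,3), (0,0,4), (0,0,5), (0,0,6), (0,0,7), (0,0,8), (0,0,9), (0,0,10), (0,0,11) ...
Target (A=5, B=5, C=1) not in reachable set → no.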